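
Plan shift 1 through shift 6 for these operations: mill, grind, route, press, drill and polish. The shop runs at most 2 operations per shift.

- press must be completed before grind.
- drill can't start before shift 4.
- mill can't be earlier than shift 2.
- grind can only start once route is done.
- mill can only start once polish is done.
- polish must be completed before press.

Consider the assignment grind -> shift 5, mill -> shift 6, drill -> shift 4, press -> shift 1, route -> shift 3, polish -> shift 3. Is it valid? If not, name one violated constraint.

mill can't be earlier than shift 2 — holds.
mill can only start once polish is done — holds.
The shop runs at most 2 operations per shift — holds.
press must be completed before grind — holds.
grind can only start once route is done — holds.
drill can't start before shift 4 — holds.
polish must be completed before press — violated.

No — it violates: polish must be completed before press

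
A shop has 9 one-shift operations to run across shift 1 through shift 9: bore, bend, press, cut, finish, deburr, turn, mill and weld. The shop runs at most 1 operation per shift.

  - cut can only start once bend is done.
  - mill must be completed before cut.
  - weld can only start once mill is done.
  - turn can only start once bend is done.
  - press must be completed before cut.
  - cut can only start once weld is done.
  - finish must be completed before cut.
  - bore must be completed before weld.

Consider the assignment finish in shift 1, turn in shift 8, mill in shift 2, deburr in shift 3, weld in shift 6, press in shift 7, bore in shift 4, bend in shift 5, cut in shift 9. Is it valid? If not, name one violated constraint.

mill must be completed before cut — holds.
finish must be completed before cut — holds.
turn can only start once bend is done — holds.
weld can only start once mill is done — holds.
The shop runs at most 1 operation per shift — holds.
bore must be completed before weld — holds.
press must be completed before cut — holds.
cut can only start once bend is done — holds.
cut can only start once weld is done — holds.

Yes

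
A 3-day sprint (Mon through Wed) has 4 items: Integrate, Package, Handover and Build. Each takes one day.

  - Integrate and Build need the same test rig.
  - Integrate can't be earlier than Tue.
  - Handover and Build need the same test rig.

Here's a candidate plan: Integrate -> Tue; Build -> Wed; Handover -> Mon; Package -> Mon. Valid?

Valid

Integrate and Build need the same test rig — holds.
Integrate can't be earlier than Tue — holds.
Handover and Build need the same test rig — holds.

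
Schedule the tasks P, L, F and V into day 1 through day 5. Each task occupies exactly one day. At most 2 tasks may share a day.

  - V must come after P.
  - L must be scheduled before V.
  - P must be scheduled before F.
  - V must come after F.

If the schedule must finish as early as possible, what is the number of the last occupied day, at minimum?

3

The precedence chain requires at least 3 distinct days.
With at most 2 per day and 4 tasks, at least 2 days are needed.
3 works (last occupied day: day 3): for example F in day 2, V in day 3, P in day 1, L in day 1.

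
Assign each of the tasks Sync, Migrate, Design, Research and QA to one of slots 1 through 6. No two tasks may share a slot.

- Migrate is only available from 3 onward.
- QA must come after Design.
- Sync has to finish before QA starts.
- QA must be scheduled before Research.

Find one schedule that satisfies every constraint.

Design in 2, Sync in 1, Migrate in 3, Research in 5, QA in 4

Checking: Design(2) before QA(4); QA(4) before Research(5); Sync(1) before QA(4); Migrate=3 in [3,6]; max 1 per slot (cap 1).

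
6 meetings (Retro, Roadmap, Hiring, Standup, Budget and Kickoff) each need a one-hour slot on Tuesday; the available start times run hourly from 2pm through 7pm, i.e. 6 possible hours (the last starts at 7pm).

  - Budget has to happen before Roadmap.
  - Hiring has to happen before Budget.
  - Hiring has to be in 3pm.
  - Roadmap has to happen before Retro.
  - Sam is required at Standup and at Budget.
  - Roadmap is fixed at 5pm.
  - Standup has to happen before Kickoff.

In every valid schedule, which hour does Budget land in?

Hiring is fixed at 3pm and must come before Budget, so Budget is at least 4pm.
Roadmap is fixed at 5pm and must come after Budget, so Budget is at most 4pm.
So Budget must be 4pm.

4pm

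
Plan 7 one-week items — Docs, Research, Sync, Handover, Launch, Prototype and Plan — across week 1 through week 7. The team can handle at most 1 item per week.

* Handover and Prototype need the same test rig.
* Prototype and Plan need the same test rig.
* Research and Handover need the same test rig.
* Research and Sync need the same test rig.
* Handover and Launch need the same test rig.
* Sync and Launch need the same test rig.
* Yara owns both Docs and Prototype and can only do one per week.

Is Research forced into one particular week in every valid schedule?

Research can be week 1 (e.g. Research in week 1; Launch in week 5; Plan in week 7; Handover in week 4; Prototype in week 6; Docs in week 2; Sync in week 3) or week 2 (e.g. Launch in week 5; Research in week 2; Prototype in week 6; Docs in week 1; Plan in week 7; Handover in week 4; Sync in week 3).

No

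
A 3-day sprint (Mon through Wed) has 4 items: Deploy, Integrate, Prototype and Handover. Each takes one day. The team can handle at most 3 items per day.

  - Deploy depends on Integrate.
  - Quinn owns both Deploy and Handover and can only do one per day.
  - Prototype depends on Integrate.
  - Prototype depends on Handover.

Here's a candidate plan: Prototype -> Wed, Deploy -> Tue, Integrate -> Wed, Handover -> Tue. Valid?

No. Deploy depends on Integrate is not satisfied.

Deploy depends on Integrate — violated.
The team can handle at most 3 items per day — holds.
Prototype depends on Integrate — violated.
Quinn owns both Deploy and Handover and can only do one per day — violated.
Prototype depends on Handover — holds.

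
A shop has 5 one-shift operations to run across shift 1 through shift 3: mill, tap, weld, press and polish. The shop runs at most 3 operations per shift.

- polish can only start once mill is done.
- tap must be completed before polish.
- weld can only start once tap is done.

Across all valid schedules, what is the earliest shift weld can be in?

shift 2

Precedence pushes weld to at least shift 2.
weld at shift 2 is achievable: mill -> shift 1; polish -> shift 2; press -> shift 1; tap -> shift 1; weld -> shift 2.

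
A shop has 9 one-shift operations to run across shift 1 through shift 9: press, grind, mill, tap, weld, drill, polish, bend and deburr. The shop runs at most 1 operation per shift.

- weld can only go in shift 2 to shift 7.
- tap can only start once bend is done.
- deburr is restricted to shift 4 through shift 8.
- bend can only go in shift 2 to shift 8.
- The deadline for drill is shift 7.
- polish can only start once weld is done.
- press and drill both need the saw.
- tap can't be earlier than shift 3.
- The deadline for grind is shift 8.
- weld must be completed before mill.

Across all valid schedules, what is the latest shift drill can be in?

shift 7

Drill's own window allows nothing later than shift 7.
drill at shift 7 is achievable: bend in shift 3; press in shift 9; grind in shift 1; tap in shift 5; mill in shift 6; drill in shift 7; polish in shift 8; weld in shift 2; deburr in shift 4.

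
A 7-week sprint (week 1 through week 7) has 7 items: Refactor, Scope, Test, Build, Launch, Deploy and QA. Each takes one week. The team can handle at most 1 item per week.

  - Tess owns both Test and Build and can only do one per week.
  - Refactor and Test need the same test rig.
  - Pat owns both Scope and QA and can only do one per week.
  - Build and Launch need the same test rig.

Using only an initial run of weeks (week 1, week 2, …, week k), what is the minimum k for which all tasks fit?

7

With at most 1 per week and 7 tasks, at least 7 weeks are needed.
7 works (last occupied week: week 7): for example QA in week 7, Refactor in week 1, Test in week 3, Launch in week 5, Build in week 4, Scope in week 2, Deploy in week 6.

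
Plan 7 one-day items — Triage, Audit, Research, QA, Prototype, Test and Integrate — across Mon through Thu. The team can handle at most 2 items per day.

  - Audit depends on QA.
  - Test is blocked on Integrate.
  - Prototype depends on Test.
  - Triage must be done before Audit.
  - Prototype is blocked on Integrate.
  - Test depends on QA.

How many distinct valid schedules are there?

Splitting on Triage: it can be Mon (14), Tue (18), Wed (10). Listing each branch's schedules as (Audit, Research, QA, Prototype, Test, Integrate):
Triage=Mon: (Tue,Wed,Mon,Thu,Wed,Tue) (Tue,Thu,Mon,Thu,Wed,Tue) (Wed,Mon,Tue,Thu,Wed,Tue) (Wed,Tue,Mon,Thu,Wed,Tue) (Wed,Tue,Tue,Thu,Wed,Mon) (Wed,Thu,Mon,Thu,Wed,Tue) (Wed,Thu,Tue,Thu,Wed,Mon) (Wed,Thu,Tue,Thu,Wed,Tue) (Thu,Mon,Tue,Thu,Wed,Tue) (Thu,Tue,Mon,Thu,Wed,Tue) (Thu,Tue,Tue,Thu,Wed,Mon) (Thu,Wed,Mon,Thu,Wed,Tue) (Thu,Wed,Tue,Thu,Wed,Mon) (Thu,Wed,Tue,Thu,Wed,Tue) — 14.
Triage=Tue: (Wed,Mon,Mon,Thu,Wed,Tue) (Wed,Mon,Tue,Thu,Wed,Mon) (Wed,Tue,Mon,Thu,Wed,Mon) (Wed,Wed,Mon,Thu,Tue,Mon) (Wed,Thu,Mon,Wed,Tue,Mon) (Wed,Thu,Mon,Thu,Tue,Mon) (Wed,Thu,Mon,Thu,Wed,Mon) (Wed,Thu,Mon,Thu,Wed,Tue) (Wed,Thu,Tue,Thu,Wed,Mon) (Thu,Mon,Mon,Thu,Wed,Tue) (Thu,Mon,Tue,Thu,Wed,Mon) (Thu,Tue,Mon,Thu,Wed,Mon) (Thu,Wed,Mon,Wed,Tue,Mon) (Thu,Wed,Mon,Thu,Tue,Mon) (Thu,Wed,Mon,Thu,Wed,Mon) (Thu,Wed,Mon,Thu,Wed,Tue) (Thu,Wed,Tue,Thu,Wed,Mon) (Thu,Thu,Mon,Wed,Tue,Mon) — 18.
Triage=Wed: (Thu,Mon,Mon,Thu,Wed,Tue) (Thu,Mon,Tue,Thu,Wed,Mon) (Thu,Mon,Tue,Thu,Wed,Tue) (Thu,Tue,Mon,Wed,Tue,Mon) (Thu,Tue,Mon,Thu,Tue,Mon) (Thu,Tue,Mon,Thu,Wed,Mon) (Thu,Tue,Mon,Thu,Wed,Tue) (Thu,Tue,Tue,Thu,Wed,Mon) (Thu,Wed,Mon,Thu,Tue,Mon) (Thu,Thu,Mon,Wed,Tue,Mon) — 10.
Summing: 14 + 18 + 10 = 42.

42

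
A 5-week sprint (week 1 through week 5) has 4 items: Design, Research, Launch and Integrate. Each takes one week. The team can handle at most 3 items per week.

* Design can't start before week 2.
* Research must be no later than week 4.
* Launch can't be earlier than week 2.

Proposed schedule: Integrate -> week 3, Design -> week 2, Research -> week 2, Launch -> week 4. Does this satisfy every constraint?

Yes

Research must be no later than week 4 — holds.
The team can handle at most 3 items per week — holds.
Launch can't be earlier than week 2 — holds.
Design can't start before week 2 — holds.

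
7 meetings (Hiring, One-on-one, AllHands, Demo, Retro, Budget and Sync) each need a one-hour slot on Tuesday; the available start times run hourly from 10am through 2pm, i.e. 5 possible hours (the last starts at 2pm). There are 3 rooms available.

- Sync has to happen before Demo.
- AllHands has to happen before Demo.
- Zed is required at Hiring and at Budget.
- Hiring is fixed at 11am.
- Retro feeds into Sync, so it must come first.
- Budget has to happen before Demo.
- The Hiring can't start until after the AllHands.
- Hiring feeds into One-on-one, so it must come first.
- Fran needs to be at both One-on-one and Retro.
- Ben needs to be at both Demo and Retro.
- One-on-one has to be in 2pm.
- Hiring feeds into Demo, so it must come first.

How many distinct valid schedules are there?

Splitting on Demo: it can be 12pm (1), 1pm (6), 2pm (18). Listing each branch's schedules as (Hiring, One-on-one, AllHands, Retro, Budget, Sync):
Demo=12pm: (11am,2pm,10am,10am,10am,11am) — 1.
Demo=1pm: (11am,2pm,10am,10am,10am,11am) (11am,2pm,10am,10am,10am,12pm) (11am,2pm,10am,10am,12pm,11am) (11am,2pm,10am,10am,12pm,12pm) (11am,2pm,10am,11am,10am,12pm) (11am,2pm,10am,11am,12pm,12pm) — 6.
Demo=2pm: (11am,2pm,10am,10am,10am,11am) (11am,2pm,10am,10am,10am,12pm) (11am,2pm,10am,10am,10am,1pm) (11am,2pm,10am,10am,12pm,11am) (11am,2pm,10am,10am,12pm,12pm) (11am,2pm,10am,10am,12pm,1pm) (11am,2pm,10am,10am,1pm,11am) (11am,2pm,10am,10am,1pm,12pm) (11am,2pm,10am,10am,1pm,1pm) (11am,2pm,10am,11am,10am,12pm) (11am,2pm,10am,11am,10am,1pm) (11am,2pm,10am,11am,12pm,12pm) (11am,2pm,10am,11am,12pm,1pm) (11am,2pm,10am,11am,1pm,12pm) (11am,2pm,10am,11am,1pm,1pm) (11am,2pm,10am,12pm,10am,1pm) (11am,2pm,10am,12pm,12pm,1pm) (11am,2pm,10am,12pm,1pm,1pm) — 18.
Summing: 1 + 6 + 18 = 25.

25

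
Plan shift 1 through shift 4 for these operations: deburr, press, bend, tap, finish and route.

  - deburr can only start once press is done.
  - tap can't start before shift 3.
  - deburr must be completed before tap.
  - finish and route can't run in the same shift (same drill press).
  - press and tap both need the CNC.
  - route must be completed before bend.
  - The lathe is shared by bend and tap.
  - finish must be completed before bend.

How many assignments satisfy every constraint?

12

Splitting on deburr: it can be shift 2 (8), shift 3 (4). Listing each branch's schedules as (press, bend, tap, finish, route) by shift number:
deburr=shift 2: (1,3,4,1,2) (1,3,4,2,1) (1,4,3,1,2) (1,4,3,1,3) (1,4,3,2,1) (1,4,3,2,3) (1,4,3,3,1) (1,4,3,3,2) — 8.
deburr=shift 3: (1,3,4,1,2) (1,3,4,2,1) (2,3,4,1,2) (2,3,4,2,1) — 4.
Summing: 8 + 4 = 12.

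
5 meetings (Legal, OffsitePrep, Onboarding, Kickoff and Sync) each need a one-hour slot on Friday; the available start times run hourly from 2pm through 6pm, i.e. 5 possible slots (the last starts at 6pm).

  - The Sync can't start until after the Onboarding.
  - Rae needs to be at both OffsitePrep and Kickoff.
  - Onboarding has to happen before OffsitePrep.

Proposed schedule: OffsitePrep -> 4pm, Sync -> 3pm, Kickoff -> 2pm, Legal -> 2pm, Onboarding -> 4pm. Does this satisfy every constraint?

Rae needs to be at both OffsitePrep and Kickoff — holds.
Onboarding has to happen before OffsitePrep — violated.
The Sync can't start until after the Onboarding — violated.

No. The Sync can't start until after the Onboarding is not satisfied.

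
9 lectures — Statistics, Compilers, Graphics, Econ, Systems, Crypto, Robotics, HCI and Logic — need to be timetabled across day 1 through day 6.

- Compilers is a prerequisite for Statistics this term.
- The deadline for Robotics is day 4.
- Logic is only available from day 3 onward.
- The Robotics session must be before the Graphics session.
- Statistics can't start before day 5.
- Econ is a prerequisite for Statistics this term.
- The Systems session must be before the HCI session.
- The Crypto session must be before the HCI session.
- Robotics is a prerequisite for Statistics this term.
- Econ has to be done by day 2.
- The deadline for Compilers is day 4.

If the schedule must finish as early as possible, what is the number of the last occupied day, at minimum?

5

The precedence chain requires at least 2 distinct days.
Statistics can't be placed before day 5, so the schedule must run through at least day 5.
5 works (last occupied day: day 5): for example Compilers=day 1, Statistics=day 5, Robotics=day 1, HCI=day 2, Logic=day 3, Graphics=day 2, Econ=day 1, Crypto=day 1, Systems=day 1.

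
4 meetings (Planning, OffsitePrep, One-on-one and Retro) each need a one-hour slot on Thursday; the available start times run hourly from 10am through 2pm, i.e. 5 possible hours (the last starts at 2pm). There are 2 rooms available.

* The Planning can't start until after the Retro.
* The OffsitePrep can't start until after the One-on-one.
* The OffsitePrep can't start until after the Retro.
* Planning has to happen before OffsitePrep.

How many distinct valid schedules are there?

Splitting on Planning: it can be 11am (9), 12pm (14), 1pm (12). Listing each branch's schedules as (OffsitePrep, One-on-one, Retro):
Planning=11am: (12pm,10am,10am) (12pm,11am,10am) (1pm,10am,10am) (1pm,11am,10am) (1pm,12pm,10am) (2pm,10am,10am) (2pm,11am,10am) (2pm,12pm,10am) (2pm,1pm,10am) — 9.
Planning=12pm: (1pm,10am,10am) (1pm,10am,11am) (1pm,11am,10am) (1pm,11am,11am) (1pm,12pm,10am) (1pm,12pm,11am) (2pm,10am,10am) (2pm,10am,11am) (2pm,11am,10am) (2pm,11am,11am) (2pm,12pm,10am) (2pm,12pm,11am) (2pm,1pm,10am) (2pm,1pm,11am) — 14.
Planning=1pm: (2pm,10am,10am) (2pm,10am,11am) (2pm,10am,12pm) (2pm,11am,10am) (2pm,11am,11am) (2pm,11am,12pm) (2pm,12pm,10am) (2pm,12pm,11am) (2pm,12pm,12pm) (2pm,1pm,10am) (2pm,1pm,11am) (2pm,1pm,12pm) — 12.
Summing: 9 + 14 + 12 = 35.

35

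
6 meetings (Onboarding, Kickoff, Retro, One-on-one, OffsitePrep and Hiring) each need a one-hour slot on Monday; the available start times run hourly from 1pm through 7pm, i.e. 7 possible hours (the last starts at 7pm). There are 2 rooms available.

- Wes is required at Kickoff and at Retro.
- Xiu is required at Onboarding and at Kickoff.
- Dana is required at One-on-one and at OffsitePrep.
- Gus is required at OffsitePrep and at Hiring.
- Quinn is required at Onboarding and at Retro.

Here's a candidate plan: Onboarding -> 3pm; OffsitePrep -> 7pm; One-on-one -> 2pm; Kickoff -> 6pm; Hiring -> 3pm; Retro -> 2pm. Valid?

Yes, all constraints hold

There are 2 rooms available — holds.
Xiu is required at Onboarding and at Kickoff — holds.
Wes is required at Kickoff and at Retro — holds.
Quinn is required at Onboarding and at Retro — holds.
Dana is required at One-on-one and at OffsitePrep — holds.
Gus is required at OffsitePrep and at Hiring — holds.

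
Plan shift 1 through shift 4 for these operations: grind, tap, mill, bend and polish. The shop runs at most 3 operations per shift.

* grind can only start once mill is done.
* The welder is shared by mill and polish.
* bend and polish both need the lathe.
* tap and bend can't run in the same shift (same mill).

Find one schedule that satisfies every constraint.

bend=shift 2; tap=shift 1; polish=shift 3; mill=shift 1; grind=shift 2

Checking: mill(shift 1) before grind(shift 2); mill(shift 1) != polish(shift 3); tap(shift 1) != bend(shift 2); bend(shift 2) != polish(shift 3); max 2 per shift (cap 3).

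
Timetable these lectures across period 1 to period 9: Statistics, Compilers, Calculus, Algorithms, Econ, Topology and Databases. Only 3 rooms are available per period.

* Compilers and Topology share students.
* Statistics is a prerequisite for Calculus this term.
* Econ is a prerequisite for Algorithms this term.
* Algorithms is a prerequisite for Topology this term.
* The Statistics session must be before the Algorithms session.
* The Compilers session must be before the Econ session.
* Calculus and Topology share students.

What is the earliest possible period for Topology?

Precedence pushes Topology to at least period 4.
Topology at period 4 is achievable: Econ in period 2; Calculus in period 2; Statistics in period 1; Topology in period 4; Databases in period 1; Algorithms in period 3; Compilers in period 1.

period 4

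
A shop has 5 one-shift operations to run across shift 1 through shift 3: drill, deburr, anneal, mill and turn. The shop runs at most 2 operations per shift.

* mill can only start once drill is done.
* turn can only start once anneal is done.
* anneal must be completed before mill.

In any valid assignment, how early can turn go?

shift 2

Precedence pushes turn to at least shift 2.
turn at shift 2 is achievable: deburr -> shift 3; anneal -> shift 1; mill -> shift 2; turn -> shift 2; drill -> shift 1.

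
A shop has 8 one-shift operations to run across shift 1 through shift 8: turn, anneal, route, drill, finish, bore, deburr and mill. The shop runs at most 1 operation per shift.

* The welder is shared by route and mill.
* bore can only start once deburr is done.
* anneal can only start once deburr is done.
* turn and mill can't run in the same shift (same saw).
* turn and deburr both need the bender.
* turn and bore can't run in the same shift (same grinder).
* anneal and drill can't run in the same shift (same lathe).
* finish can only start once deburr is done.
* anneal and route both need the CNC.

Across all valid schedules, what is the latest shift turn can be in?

turn at shift 8 is achievable: deburr=shift 1, mill=shift 7, turn=shift 8, route=shift 5, finish=shift 3, anneal=shift 2, drill=shift 6, bore=shift 4.

shift 8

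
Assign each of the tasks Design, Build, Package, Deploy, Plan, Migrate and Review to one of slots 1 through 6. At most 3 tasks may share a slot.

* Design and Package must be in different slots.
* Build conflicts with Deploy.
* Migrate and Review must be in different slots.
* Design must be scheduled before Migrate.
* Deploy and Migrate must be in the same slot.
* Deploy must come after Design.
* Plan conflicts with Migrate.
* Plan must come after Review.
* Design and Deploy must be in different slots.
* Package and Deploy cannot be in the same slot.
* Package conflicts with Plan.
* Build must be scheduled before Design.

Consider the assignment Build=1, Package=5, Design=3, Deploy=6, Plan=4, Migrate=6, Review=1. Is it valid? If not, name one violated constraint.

Build conflicts with Deploy — holds.
Plan must come after Review — holds.
Package conflicts with Plan — holds.
Build must be scheduled before Design — holds.
Migrate and Review must be in different slots — holds.
Package and Deploy cannot be in the same slot — holds.
Design must be scheduled before Migrate — holds.
At most 3 tasks may share a slot — holds.
Design and Package must be in different slots — holds.
Deploy must come after Design — holds.
Design and Deploy must be in different slots — holds.
Deploy and Migrate must be in the same slot — holds.
Plan conflicts with Migrate — holds.

Yes, all constraints hold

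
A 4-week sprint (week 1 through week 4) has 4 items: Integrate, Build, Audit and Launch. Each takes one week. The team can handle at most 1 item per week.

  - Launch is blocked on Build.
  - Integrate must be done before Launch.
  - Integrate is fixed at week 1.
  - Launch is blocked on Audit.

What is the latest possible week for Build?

week 3

Downstream work caps Build at week 3.
Build at week 3 is achievable: Audit -> week 2, Integrate -> week 1, Launch -> week 4, Build -> week 3.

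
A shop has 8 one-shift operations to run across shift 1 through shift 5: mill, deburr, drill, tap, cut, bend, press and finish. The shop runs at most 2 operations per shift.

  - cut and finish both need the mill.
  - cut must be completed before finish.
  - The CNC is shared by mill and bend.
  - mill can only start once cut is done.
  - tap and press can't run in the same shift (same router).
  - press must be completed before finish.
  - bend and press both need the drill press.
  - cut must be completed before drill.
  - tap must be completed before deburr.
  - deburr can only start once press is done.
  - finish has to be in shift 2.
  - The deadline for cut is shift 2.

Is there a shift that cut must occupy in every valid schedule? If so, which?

shift 1

cut's window is shift 1–shift 2.
finish is fixed at shift 2, and cut can't share a shift with finish.
So cut must be shift 1.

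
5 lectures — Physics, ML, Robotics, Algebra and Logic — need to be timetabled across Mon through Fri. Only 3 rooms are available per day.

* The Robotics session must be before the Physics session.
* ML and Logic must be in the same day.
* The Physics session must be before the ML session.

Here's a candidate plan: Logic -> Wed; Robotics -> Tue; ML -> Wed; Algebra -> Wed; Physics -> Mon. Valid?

The Physics session must be before the ML session — holds.
The Robotics session must be before the Physics session — violated.
Only 3 rooms are available per day — holds.
ML and Logic must be in the same day — holds.

No. The Robotics session must be before the Physics session is not satisfied.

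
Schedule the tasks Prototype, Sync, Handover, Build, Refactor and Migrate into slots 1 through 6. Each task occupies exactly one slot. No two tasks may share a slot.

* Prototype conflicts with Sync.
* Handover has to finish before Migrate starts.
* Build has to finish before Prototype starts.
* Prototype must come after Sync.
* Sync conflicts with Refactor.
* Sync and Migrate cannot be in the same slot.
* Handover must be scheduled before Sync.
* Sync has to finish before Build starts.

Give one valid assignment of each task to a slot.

Migrate=5, Refactor=6, Build=3, Prototype=4, Handover=1, Sync=2

Checking: Handover(1) before Sync(2); Handover(1) before Migrate(5); Build(3) before Prototype(4); Sync(2) before Prototype(4); Sync(2) before Build(3); Prototype(4) != Sync(2); Sync(2) != Refactor(6); Sync(2) != Migrate(5); max 1 per slot (cap 1).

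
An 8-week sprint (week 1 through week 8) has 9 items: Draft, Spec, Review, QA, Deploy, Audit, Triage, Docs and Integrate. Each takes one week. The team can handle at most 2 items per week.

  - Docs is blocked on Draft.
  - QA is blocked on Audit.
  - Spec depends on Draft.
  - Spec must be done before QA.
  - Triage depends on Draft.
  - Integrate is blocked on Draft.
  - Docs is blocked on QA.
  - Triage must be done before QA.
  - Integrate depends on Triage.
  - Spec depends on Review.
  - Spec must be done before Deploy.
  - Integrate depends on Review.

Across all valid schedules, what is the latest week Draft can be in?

week 5

Downstream work caps Draft at week 5.
Draft at week 5 is achievable: Audit=week 1; QA=week 7; Integrate=week 7; Spec=week 6; Review=week 1; Draft=week 5; Docs=week 8; Triage=week 6; Deploy=week 8.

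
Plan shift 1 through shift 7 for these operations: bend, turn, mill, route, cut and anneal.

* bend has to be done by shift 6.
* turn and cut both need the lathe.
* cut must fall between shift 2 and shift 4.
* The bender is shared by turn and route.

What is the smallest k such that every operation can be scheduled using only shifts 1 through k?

2 shifts

cut can't be placed before shift 2, so the schedule must run through at least shift 2.
2 works (last occupied shift: shift 2): for example mill -> shift 1, turn -> shift 1, anneal -> shift 1, bend -> shift 1, cut -> shift 2, route -> shift 2.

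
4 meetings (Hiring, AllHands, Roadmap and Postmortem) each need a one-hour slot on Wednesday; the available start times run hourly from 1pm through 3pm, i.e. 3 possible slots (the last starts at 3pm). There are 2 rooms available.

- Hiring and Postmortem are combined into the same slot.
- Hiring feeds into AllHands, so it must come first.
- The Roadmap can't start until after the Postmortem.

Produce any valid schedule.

Hiring=1pm; Postmortem=1pm; AllHands=2pm; Roadmap=2pm

Checking: Hiring(1pm) before AllHands(2pm); Postmortem(1pm) before Roadmap(2pm); Hiring = Postmortem = 1pm; max 2 per slot (cap 2).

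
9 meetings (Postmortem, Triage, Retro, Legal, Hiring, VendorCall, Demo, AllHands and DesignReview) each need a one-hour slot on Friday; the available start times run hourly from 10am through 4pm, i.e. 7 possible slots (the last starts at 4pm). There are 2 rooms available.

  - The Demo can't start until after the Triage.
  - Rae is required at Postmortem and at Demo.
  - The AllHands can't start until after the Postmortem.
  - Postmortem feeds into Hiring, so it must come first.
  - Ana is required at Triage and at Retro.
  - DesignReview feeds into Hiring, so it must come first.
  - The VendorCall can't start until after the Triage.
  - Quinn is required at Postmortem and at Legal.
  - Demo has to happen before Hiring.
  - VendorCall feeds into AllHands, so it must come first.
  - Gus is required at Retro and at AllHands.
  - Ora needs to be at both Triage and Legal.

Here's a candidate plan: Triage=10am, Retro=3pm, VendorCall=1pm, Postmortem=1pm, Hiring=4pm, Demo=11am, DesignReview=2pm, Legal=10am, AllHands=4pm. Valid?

VendorCall feeds into AllHands, so it must come first — holds.
The VendorCall can't start until after the Triage — holds.
There are 2 rooms available — holds.
The Demo can't start until after the Triage — holds.
Demo has to happen before Hiring — holds.
Ana is required at Triage and at Retro — holds.
Gus is required at Retro and at AllHands — holds.
DesignReview feeds into Hiring, so it must come first — holds.
Rae is required at Postmortem and at Demo — holds.
The AllHands can't start until after the Postmortem — holds.
Postmortem feeds into Hiring, so it must come first — holds.
Ora needs to be at both Triage and Legal — violated.
Quinn is required at Postmortem and at Legal — holds.

No. Ora needs to be at both Triage and Legal is not satisfied.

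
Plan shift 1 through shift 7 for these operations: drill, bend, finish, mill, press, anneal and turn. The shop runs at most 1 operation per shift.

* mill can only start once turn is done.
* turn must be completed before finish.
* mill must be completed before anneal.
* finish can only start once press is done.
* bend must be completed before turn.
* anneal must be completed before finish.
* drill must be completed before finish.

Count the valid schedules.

30

Splitting on bend: it can be shift 1 (20), shift 2 (8), shift 3 (2). Listing each branch's schedules as (drill, finish, mill, press, anneal, turn) by shift number:
bend=shift 1: (2,7,4,5,6,3) (2,7,4,6,5,3) (2,7,5,3,6,4) (2,7,5,4,6,3) (3,7,4,5,6,2) (3,7,4,6,5,2) (3,7,5,2,6,4) (3,7,5,4,6,2) (4,7,3,5,6,2) (4,7,3,6,5,2) (4,7,5,2,6,3) (4,7,5,3,6,2) (5,7,3,4,6,2) (5,7,3,6,4,2) (5,7,4,2,6,3) (5,7,4,3,6,2) (6,7,3,4,5,2) (6,7,3,5,4,2) (6,7,4,2,5,3) (6,7,4,3,5,2) — 20.
bend=shift 2: (1,7,4,5,6,3) (1,7,4,6,5,3) (1,7,5,3,6,4) (1,7,5,4,6,3) (3,7,5,1,6,4) (4,7,5,1,6,3) (5,7,4,1,6,3) (6,7,4,1,5,3) — 8.
bend=shift 3: (1,7,5,2,6,4) (2,7,5,1,6,4) — 2.
Summing: 20 + 8 + 2 = 30.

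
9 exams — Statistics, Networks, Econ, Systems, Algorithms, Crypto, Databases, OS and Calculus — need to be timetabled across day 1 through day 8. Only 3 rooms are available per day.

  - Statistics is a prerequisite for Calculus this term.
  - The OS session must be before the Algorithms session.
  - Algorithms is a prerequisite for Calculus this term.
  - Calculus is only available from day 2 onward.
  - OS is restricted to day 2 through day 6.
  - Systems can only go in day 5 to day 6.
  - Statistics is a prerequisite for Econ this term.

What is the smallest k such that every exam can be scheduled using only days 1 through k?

The precedence chain requires at least 3 distinct days.
With at most 3 per day and 9 exams, at least 3 days are needed.
Systems can't be placed before day 5, so the schedule must run through at least day 5.
5 works (last occupied day: day 5): for example Systems in day 5; Econ in day 2; Databases in day 2; Algorithms in day 3; OS in day 2; Networks in day 1; Statistics in day 1; Calculus in day 4; Crypto in day 1.

5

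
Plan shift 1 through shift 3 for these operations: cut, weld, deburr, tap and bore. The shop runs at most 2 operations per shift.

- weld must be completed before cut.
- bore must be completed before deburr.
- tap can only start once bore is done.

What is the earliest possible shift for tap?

shift 2

Precedence pushes tap to at least shift 2.
tap at shift 2 is achievable: weld=shift 1, tap=shift 2, bore=shift 1, deburr=shift 3, cut=shift 2.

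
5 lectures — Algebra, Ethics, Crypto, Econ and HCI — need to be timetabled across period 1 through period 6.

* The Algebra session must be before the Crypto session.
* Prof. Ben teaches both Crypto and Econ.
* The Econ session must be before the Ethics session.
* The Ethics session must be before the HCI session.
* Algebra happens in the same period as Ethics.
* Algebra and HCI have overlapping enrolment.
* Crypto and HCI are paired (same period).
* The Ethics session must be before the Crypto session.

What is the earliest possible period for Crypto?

Precedence pushes Crypto to at least period 3.
Crypto at period 3 is achievable: Ethics in period 2, HCI in period 3, Econ in period 1, Crypto in period 3, Algebra in period 2.

period 3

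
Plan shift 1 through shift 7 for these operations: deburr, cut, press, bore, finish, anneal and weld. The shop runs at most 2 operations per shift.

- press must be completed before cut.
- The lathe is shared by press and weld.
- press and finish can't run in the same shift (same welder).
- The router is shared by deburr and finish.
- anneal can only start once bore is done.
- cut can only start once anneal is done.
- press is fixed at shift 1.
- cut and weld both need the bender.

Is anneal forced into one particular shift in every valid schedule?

anneal can be shift 2 (e.g. anneal=shift 2, finish=shift 3, press=shift 1, bore=shift 1, cut=shift 3, deburr=shift 2, weld=shift 4) or shift 3 (e.g. bore in shift 1, deburr in shift 2, anneal in shift 3, weld in shift 2, cut in shift 4, finish in shift 3, press in shift 1).

No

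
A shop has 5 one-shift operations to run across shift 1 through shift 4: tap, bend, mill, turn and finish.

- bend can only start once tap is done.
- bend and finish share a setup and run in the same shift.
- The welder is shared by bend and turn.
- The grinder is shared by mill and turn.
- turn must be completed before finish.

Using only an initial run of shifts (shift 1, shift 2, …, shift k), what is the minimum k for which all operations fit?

The precedence chain requires at least 2 distinct shifts.
2 works (last occupied shift: shift 2): for example mill -> shift 2, finish -> shift 2, bend -> shift 2, turn -> shift 1, tap -> shift 1.

2 shifts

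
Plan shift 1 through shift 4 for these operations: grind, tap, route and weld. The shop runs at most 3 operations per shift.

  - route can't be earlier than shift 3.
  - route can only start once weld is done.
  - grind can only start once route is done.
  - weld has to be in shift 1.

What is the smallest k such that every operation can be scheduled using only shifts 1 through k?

The precedence chain requires at least 3 distinct shifts.
With at most 3 per shift and 4 operations, at least 2 shifts are needed.
Propagating the time windows through the other constraints, grind can't land before shift 4, so the schedule must run through at least shift 4.
4 works (last occupied shift: shift 4): for example weld in shift 1, route in shift 3, grind in shift 4, tap in shift 1.

4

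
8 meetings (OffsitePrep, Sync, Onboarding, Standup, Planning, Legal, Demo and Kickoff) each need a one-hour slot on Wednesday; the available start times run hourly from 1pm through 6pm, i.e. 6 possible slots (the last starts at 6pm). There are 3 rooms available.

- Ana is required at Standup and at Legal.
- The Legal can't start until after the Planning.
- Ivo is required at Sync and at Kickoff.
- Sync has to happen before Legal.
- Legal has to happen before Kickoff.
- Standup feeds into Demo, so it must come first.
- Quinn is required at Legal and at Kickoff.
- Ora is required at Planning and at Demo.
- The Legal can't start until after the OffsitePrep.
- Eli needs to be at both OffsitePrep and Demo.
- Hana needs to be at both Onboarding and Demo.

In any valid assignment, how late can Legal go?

Precedence pushes Legal to at least 2pm; downstream work caps Legal at 5pm.
Legal at 5pm is achievable: Onboarding in 2pm, Kickoff in 6pm, Legal in 5pm, Planning in 2pm, Demo in 3pm, Sync in 1pm, Standup in 1pm, OffsitePrep in 1pm.

5pm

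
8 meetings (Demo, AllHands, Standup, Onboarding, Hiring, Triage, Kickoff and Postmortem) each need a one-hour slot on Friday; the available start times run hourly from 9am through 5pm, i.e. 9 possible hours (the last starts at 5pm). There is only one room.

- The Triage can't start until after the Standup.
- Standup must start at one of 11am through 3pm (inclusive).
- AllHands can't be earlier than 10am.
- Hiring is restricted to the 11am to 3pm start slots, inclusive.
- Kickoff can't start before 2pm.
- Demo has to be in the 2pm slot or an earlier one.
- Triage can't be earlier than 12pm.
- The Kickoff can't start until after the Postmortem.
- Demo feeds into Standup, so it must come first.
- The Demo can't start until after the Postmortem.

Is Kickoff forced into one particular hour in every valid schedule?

No

Kickoff can be 2pm (e.g. Kickoff=2pm; Onboarding=4pm; Demo=10am; Hiring=12pm; Triage=1pm; Postmortem=9am; AllHands=3pm; Standup=11am) or 3pm (e.g. Standup in 11am, Triage in 1pm, Hiring in 12pm, Demo in 10am, Postmortem in 9am, Kickoff in 3pm, AllHands in 2pm, Onboarding in 4pm).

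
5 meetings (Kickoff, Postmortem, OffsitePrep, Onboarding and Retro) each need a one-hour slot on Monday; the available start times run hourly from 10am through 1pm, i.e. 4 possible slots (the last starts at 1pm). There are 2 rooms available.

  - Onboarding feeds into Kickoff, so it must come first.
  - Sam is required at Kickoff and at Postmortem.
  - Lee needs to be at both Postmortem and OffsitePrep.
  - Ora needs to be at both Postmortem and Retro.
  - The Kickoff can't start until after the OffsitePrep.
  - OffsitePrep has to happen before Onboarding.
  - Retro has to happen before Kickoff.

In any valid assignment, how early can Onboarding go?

11am

Precedence pushes Onboarding to at least 11am; downstream work caps Onboarding at 12pm.
Onboarding at 11am is achievable: Kickoff -> 12pm; Retro -> 10am; Onboarding -> 11am; OffsitePrep -> 10am; Postmortem -> 11am.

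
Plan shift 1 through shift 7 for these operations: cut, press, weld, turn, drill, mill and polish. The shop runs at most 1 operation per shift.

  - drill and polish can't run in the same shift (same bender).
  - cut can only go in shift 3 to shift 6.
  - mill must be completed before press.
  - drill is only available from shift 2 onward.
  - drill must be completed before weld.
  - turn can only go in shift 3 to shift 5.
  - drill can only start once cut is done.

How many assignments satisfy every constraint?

Splitting on cut: it can be shift 3 (18), shift 4 (12), shift 5 (6). Listing each branch's schedules as (press, weld, turn, drill, mill, polish) by shift number:
cut=shift 3: (2,6,4,5,1,7) (2,6,5,4,1,7) (2,7,4,5,1,6) (2,7,4,6,1,5) (2,7,5,4,1,6) (2,7,5,6,1,4) (4,7,5,6,1,2) (4,7,5,6,2,1) (5,7,4,6,1,2) (5,7,4,6,2,1) (6,7,4,5,1,2) (6,7,4,5,2,1) (6,7,5,4,1,2) (6,7,5,4,2,1) (7,6,4,5,1,2) (7,6,4,5,2,1) (7,6,5,4,1,2) (7,6,5,4,2,1) — 18.
cut=shift 4: (2,6,3,5,1,7) (2,7,3,5,1,6) (2,7,3,6,1,5) (2,7,5,6,1,3) (3,7,5,6,1,2) (3,7,5,6,2,1) (5,7,3,6,1,2) (5,7,3,6,2,1) (6,7,3,5,1,2) (6,7,3,5,2,1) (7,6,3,5,1,2) (7,6,3,5,2,1) — 12.
cut=shift 5: (2,7,3,6,1,4) (2,7,4,6,1,3) (3,7,4,6,1,2) (3,7,4,6,2,1) (4,7,3,6,1,2) (4,7,3,6,2,1) — 6.
Summing: 18 + 12 + 6 = 36.

36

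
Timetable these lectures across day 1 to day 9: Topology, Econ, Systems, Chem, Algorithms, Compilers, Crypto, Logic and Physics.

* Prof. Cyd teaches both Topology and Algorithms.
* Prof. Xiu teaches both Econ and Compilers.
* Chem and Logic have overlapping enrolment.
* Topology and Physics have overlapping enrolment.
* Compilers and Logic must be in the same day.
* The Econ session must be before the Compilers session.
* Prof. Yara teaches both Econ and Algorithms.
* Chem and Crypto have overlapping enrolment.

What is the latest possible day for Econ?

day 8

Downstream work caps Econ at day 8.
Econ at day 8 is achievable: Crypto -> day 2; Compilers -> day 9; Physics -> day 2; Algorithms -> day 2; Topology -> day 1; Systems -> day 1; Logic -> day 9; Econ -> day 8; Chem -> day 1.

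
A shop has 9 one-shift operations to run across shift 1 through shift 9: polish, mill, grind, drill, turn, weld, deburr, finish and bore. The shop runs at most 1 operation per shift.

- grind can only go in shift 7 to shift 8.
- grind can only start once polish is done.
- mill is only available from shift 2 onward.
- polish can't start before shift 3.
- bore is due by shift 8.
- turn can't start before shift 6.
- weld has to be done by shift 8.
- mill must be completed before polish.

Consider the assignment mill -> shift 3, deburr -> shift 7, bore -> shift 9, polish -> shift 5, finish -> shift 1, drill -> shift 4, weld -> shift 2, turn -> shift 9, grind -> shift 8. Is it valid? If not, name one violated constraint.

No. bore is due by shift 8 is not satisfied.

turn can't start before shift 6 — holds.
grind can only go in shift 7 to shift 8 — holds.
grind can only start once polish is done — holds.
mill must be completed before polish — holds.
weld has to be done by shift 8 — holds.
bore is due by shift 8 — violated.
mill is only available from shift 2 onward — holds.
polish can't start before shift 3 — holds.
The shop runs at most 1 operation per shift — violated.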